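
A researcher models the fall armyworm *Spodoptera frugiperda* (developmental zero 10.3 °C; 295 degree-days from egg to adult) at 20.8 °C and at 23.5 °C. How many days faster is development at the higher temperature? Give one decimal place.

5.7 days

At 20.8 °C: 295 / (20.8 − 10.3) = 295 / 10.5 = 28.095 d.
At 23.5 °C: 295 / (23.5 − 10.3) = 295 / 13.2 = 22.348 d.
Difference = |28.095 − 22.348| = 5.747 ≈ 5.7 days.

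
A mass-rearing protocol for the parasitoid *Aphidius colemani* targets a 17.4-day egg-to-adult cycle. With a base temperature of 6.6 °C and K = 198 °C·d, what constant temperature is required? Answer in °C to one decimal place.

18.0 °C

Required daily accumulation = 198 / 17.4 = 11.379 DD/day.
T = T_base + 11.379 = 6.6 + 11.379 = 17.979 ≈ 18.0 °C.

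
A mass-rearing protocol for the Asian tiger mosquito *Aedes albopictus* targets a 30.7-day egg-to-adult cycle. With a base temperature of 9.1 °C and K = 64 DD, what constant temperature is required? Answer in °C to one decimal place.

11.2 °C

Required daily accumulation = 64 / 30.7 = 2.085 DD/day.
T = T_base + 2.085 = 9.1 + 2.085 = 11.185 ≈ 11.2 °C.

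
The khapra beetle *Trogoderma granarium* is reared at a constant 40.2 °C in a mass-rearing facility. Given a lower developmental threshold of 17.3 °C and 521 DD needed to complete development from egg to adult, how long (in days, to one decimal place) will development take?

22.8 days

Daily accumulation = 40.2 − 17.3 = 22.9 DD/day.
Duration = 521 / 22.9 = 22.751 ≈ 22.8 days.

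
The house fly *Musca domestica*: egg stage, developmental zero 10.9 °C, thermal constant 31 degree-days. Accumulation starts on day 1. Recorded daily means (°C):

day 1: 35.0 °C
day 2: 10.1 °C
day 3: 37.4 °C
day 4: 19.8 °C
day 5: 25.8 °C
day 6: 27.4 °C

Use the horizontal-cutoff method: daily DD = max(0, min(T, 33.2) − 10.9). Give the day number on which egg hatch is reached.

Daily DD above 10.9 °C (capped at 22.3): 22.3, 0.0, 22.3, 8.9, 14.9, 16.5.
Cumulative: 22.3, 22.3, 44.6, 53.5, 68.4, 84.9.
The total first reaches 31 DD on day 3.

day 3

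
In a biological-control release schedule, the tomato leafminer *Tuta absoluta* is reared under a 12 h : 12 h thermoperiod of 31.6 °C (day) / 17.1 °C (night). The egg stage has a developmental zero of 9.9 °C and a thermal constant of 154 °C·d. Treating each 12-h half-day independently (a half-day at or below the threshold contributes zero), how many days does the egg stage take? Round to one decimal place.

10.7 days

Day half: max(0, 31.6 − 9.9) × 0.5 = 21.7 × 0.5 = 10.85 DD.
Night half: max(0, 17.1 − 9.9) × 0.5 = 7.2 × 0.5 = 3.60 DD.
Per 24 h: 14.45 DD/day.
Duration = 154 / 14.45 = 10.657 ≈ 10.7 days.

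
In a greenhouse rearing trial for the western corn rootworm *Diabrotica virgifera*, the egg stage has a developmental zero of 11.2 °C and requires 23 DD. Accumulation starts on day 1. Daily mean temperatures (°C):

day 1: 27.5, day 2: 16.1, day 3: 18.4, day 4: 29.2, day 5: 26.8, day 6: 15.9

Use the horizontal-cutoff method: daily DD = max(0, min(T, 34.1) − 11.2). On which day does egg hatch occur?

day 3

Daily DD above 11.2 °C (capped at 22.9): 16.3, 4.9, 7.2, 18.0, 15.6, 4.7.
Cumulative: 16.3, 21.2, 28.4, 46.4, 62.0, 66.7.
The total first reaches 23 DD on day 3.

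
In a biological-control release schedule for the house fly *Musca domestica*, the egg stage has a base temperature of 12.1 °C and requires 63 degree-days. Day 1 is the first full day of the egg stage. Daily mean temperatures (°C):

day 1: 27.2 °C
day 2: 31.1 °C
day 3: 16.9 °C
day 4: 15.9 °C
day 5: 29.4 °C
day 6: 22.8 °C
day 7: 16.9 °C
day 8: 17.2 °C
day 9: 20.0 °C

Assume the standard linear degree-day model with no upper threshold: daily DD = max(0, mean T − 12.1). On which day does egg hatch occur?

Daily DD above 12.1 °C: 15.1, 19.0, 4.8, 3.8, 17.3, 10.7, 4.8, 5.1, 7.9.
Cumulative: 15.1, 34.1, 38.9, 42.7, 60.0, 70.7, 75.5, 80.6, 88.5.
The total first reaches 63 DD on day 6.

day 6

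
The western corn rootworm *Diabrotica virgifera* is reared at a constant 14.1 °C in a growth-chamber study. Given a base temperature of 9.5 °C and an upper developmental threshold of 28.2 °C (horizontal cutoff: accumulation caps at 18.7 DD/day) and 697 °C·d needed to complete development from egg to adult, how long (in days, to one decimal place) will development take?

Daily accumulation = 14.1 − 9.5 = 4.6 DD/day.
Duration = 697 / 4.6 = 151.522 ≈ 151.5 days.

151.5 days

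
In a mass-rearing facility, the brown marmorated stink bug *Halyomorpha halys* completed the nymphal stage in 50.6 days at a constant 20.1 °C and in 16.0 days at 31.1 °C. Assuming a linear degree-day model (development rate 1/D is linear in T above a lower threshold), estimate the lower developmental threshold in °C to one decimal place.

Equal thermal constants: D₁(T₁ − T_b) = D₂(T₂ − T_b).
50.6·(20.1 − T_b) = 16.0·(31.1 − T_b)
T_b = (50.6·20.1 − 16.0·31.1) / (50.6 − 16.0) = 519.46 / 34.6 = 15.013 °C ≈ 15.0 °C.

15.0 °C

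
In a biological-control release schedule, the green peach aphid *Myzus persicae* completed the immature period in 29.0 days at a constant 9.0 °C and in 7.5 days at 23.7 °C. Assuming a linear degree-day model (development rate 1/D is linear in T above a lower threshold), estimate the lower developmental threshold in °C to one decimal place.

3.9 °C

Under the model K = D·(T − T_b), so D₁·(T₁ − T_b) = D₂·(T₂ − T_b).
29.0·(9.0 − T_b) = 7.5·(23.7 − T_b)
T_b = (29.0·9.0 − 7.5·23.7) / (29.0 − 7.5) = 83.25 / 21.5 = 3.872 °C ≈ 3.9 °C.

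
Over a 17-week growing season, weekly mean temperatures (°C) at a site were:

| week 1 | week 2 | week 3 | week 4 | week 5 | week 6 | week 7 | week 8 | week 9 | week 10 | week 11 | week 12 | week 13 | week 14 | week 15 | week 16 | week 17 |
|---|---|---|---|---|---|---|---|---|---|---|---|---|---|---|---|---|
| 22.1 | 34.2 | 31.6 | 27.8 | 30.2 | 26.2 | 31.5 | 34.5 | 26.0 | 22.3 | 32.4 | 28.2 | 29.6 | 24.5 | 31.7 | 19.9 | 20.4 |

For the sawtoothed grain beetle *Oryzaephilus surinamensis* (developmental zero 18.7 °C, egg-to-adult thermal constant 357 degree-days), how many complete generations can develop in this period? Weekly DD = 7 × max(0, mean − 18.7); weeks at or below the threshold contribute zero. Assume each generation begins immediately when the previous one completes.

Weekly DD (7 × max(0, T̄ − 18.7)): 23.8, 108.5, 90.3, 63.7, 80.5, 52.5, 89.6, 110.6, 51.1, 25.2, 95.9, 66.5, 76.3, 40.6, 91.0, 8.4, 11.9.
Season total = 1086.4 DD.
Complete generations = ⌊1086.4 / 357⌋ = 3.

3 generations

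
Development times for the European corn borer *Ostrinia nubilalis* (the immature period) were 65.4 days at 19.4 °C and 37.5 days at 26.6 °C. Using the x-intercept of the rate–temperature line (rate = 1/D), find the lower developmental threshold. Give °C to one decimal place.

Linear rate model ⇒ the product D·(T − T_b) is constant across temperatures.
65.4·(19.4 − T_b) = 37.5·(26.6 − T_b)
T_b = (65.4·19.4 − 37.5·26.6) / (65.4 − 37.5) = 271.26 / 27.9 = 9.723 °C ≈ 9.7 °C.

9.7 °C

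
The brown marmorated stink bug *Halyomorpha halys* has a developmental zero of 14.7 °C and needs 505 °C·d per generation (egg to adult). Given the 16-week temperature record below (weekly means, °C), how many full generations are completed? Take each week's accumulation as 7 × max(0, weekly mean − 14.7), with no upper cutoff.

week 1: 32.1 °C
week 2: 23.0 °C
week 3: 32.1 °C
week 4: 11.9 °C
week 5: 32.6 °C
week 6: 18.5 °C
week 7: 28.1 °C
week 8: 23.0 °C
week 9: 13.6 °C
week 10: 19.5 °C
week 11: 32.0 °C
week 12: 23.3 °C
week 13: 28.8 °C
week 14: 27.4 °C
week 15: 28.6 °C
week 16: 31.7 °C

Weekly DD (7 × max(0, T̄ − 14.7)): 121.8, 58.1, 121.8, 0.0, 125.3, 26.6, 93.8, 58.1, 0.0, 33.6, 121.1, 60.2, 98.7, 88.9, 97.3, 119.0.
Season total = 1224.3 DD.
Complete generations = ⌊1224.3 / 505⌋ = 2.

2 generations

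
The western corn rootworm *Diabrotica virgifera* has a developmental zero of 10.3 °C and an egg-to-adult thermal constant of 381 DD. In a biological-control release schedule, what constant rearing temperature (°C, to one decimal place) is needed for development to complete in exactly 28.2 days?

Required daily accumulation = 381 / 28.2 = 13.511 DD/day.
T = T_base + 13.511 = 10.3 + 13.511 = 23.811 ≈ 23.8 °C.

23.8 °C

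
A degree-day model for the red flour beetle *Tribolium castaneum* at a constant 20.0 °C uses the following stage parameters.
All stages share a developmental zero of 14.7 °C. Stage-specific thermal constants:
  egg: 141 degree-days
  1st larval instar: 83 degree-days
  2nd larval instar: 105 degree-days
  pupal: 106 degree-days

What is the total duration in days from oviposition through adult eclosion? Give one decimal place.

82.1 days

Daily accumulation at 20.0 °C = 20.0 − 14.7 = 5.3 DD/day.
Total K = 141 + 83 + 105 + 106 = 435 DD.
Total duration = 435 / 5.3 = 82.075 ≈ 82.1 days.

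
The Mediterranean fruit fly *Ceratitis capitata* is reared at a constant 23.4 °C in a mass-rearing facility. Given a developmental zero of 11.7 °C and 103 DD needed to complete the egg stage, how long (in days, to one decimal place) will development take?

8.8 days

Daily accumulation = 23.4 − 11.7 = 11.7 DD/day.
Duration = 103 / 11.7 = 8.803 ≈ 8.8 days.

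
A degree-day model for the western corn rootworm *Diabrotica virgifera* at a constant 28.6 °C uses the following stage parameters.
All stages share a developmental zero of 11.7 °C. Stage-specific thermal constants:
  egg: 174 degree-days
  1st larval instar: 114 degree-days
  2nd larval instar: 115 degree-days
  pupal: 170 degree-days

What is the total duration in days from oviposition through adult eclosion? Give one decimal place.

Daily accumulation at 28.6 °C = 28.6 − 11.7 = 16.9 DD/day.
Total K = 174 + 114 + 115 + 170 = 573 DD.
Total duration = 573 / 16.9 = 33.905 ≈ 33.9 days.

33.9 days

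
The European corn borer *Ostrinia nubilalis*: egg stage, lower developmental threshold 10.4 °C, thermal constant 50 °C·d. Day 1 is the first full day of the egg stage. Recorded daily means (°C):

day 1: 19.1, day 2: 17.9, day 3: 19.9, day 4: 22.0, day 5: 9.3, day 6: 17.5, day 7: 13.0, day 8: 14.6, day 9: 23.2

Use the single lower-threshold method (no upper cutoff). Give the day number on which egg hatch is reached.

Daily DD above 10.4 °C: 8.7, 7.5, 9.5, 11.6, 0.0, 7.1, 2.6, 4.2, 12.8.
Cumulative: 8.7, 16.2, 25.7, 37.3, 37.3, 44.4, 47.0, 51.2, 64.0.
The total first reaches 50 DD on day 8.

day 8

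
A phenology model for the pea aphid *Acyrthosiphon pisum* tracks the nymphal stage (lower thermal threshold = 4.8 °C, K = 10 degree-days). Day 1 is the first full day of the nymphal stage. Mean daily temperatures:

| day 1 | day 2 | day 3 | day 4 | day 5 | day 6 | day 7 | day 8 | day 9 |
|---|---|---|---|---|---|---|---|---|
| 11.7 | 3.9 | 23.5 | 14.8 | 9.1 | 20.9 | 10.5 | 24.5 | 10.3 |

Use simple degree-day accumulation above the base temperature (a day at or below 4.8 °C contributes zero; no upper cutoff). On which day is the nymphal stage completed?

day 3

Daily DD above 4.8 °C: 6.9, 0.0, 18.7, 10.0, 4.3, 16.1, 5.7, 19.7, 5.5.
Cumulative: 6.9, 6.9, 25.6, 35.6, 39.9, 56.0, 61.7, 81.4, 86.9.
The total first reaches 10 DD on day 3.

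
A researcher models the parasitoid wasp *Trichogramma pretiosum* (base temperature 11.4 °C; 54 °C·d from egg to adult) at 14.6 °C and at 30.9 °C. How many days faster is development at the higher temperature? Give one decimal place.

14.1 days

At 14.6 °C: 54 / (14.6 − 11.4) = 54 / 3.2 = 16.875 d.
At 30.9 °C: 54 / (30.9 − 11.4) = 54 / 19.5 = 2.769 d.
Difference = |16.875 − 2.769| = 14.106 ≈ 14.1 days.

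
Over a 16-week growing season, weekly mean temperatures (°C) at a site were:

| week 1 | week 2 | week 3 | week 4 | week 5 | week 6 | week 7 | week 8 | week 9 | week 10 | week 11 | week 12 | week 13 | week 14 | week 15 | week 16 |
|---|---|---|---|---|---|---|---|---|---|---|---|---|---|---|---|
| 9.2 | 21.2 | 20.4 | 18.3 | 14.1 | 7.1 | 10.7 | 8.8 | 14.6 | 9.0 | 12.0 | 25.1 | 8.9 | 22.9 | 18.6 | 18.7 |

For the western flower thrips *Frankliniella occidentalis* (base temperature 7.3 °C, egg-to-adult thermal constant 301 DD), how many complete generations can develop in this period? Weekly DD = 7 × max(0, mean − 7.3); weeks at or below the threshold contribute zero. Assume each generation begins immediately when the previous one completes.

Weekly DD (7 × max(0, T̄ − 7.3)): 13.3, 97.3, 91.7, 77.0, 47.6, 0.0, 23.8, 10.5, 51.1, 11.9, 32.9, 124.6, 11.2, 109.2, 79.1, 79.8.
Season total = 861.0 DD.
Complete generations = ⌊861.0 / 301⌋ = 2.

2 generations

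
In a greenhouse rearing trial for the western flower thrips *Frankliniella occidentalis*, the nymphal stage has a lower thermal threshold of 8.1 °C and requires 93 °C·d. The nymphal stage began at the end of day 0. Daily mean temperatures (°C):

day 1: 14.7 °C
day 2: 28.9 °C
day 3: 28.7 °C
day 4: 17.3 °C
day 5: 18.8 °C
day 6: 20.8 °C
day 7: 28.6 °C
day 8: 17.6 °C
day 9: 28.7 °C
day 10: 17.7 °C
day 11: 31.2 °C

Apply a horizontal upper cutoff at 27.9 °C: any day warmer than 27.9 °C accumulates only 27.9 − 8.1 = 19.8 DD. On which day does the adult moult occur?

Daily DD above 8.1 °C (capped at 19.8): 6.6, 19.8, 19.8, 9.2, 10.7, 12.7, 19.8, 9.5, 19.8, 9.6, 19.8.
Cumulative: 6.6, 26.4, 46.2, 55.4, 66.1, 78.8, 98.6, 108.1, 127.9, 137.5, 157.3.
The total first reaches 93 DD on day 7.

day 7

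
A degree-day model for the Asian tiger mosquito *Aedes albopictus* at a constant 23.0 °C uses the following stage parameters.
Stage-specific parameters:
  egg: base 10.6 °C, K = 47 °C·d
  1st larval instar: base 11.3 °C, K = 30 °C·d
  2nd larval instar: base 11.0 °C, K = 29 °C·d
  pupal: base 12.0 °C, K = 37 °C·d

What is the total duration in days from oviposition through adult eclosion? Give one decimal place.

12.1 days

egg: 47 / (23.0 − 10.6) = 47 / 12.4 = 3.790 d.
1st larval instar: 30 / (23.0 − 11.3) = 30 / 11.7 = 2.564 d.
2nd larval instar: 29 / (23.0 − 11.0) = 29 / 12.0 = 2.417 d.
pupal: 37 / (23.0 − 12.0) = 37 / 11.0 = 3.364 d.
Sum = 12.135 ≈ 12.1 days.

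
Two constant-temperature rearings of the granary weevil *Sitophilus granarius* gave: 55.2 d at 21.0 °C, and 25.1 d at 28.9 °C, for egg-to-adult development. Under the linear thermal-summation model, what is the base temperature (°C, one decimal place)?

Under the model K = D·(T − T_b), so D₁·(T₁ − T_b) = D₂·(T₂ − T_b).
55.2·(21.0 − T_b) = 25.1·(28.9 − T_b)
T_b = (55.2·21.0 − 25.1·28.9) / (55.2 − 25.1) = 433.81 / 30.1 = 14.412 °C ≈ 14.4 °C.

14.4 °C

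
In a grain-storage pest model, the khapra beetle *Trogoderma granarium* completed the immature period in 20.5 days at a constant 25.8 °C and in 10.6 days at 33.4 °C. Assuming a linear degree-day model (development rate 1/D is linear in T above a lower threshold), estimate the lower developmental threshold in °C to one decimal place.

Linear rate model ⇒ the product D·(T − T_b) is constant across temperatures.
20.5·(25.8 − T_b) = 10.6·(33.4 − T_b)
T_b = (20.5·25.8 − 10.6·33.4) / (20.5 − 10.6) = 174.86 / 9.9 = 17.663 °C ≈ 17.7 °C.

17.7 °C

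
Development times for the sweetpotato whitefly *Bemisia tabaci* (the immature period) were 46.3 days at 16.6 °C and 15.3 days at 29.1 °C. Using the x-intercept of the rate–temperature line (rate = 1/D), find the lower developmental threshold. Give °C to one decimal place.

10.4 °C

Linear rate model ⇒ the product D·(T − T_b) is constant across temperatures.
46.3·(16.6 − T_b) = 15.3·(29.1 − T_b)
T_b = (46.3·16.6 − 15.3·29.1) / (46.3 − 15.3) = 323.35 / 31.0 = 10.431 °C ≈ 10.4 °C.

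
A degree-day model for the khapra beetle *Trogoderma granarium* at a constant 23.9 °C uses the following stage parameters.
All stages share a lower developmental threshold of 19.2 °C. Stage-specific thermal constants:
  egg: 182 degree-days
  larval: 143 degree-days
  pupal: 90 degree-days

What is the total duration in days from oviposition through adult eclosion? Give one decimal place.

88.3 days

Daily accumulation at 23.9 °C = 23.9 − 19.2 = 4.7 DD/day.
Total K = 182 + 143 + 90 = 415 DD.
Total duration = 415 / 4.7 = 88.298 ≈ 88.3 days.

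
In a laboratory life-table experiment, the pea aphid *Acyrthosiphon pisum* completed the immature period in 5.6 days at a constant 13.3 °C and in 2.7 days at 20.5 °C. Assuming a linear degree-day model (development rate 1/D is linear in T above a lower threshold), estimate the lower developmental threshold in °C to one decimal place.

Equal thermal constants: D₁(T₁ − T_b) = D₂(T₂ − T_b).
5.6·(13.3 − T_b) = 2.7·(20.5 − T_b)
T_b = (5.6·13.3 − 2.7·20.5) / (5.6 − 2.7) = 19.13 / 2.9 = 6.597 °C ≈ 6.6 °C.

6.6 °C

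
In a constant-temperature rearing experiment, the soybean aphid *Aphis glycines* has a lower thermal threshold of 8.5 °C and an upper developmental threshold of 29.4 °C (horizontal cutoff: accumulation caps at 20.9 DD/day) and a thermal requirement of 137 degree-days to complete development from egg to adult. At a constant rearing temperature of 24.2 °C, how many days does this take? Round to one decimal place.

8.7 days

Daily accumulation = 24.2 − 8.5 = 15.7 DD/day.
Duration = 137 / 15.7 = 8.726 ≈ 8.7 days.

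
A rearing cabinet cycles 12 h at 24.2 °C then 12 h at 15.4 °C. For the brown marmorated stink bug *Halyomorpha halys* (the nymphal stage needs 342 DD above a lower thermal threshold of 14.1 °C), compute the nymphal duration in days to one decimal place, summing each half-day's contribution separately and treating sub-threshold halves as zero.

60.0 days

Day half: max(0, 24.2 − 14.1) × 0.5 = 10.1 × 0.5 = 5.05 DD.
Night half: max(0, 15.4 − 14.1) × 0.5 = 1.3 × 0.5 = 0.65 DD.
Per 24 h: 5.70 DD/day.
Duration = 342 / 5.70 = 60.000 ≈ 60.0 days.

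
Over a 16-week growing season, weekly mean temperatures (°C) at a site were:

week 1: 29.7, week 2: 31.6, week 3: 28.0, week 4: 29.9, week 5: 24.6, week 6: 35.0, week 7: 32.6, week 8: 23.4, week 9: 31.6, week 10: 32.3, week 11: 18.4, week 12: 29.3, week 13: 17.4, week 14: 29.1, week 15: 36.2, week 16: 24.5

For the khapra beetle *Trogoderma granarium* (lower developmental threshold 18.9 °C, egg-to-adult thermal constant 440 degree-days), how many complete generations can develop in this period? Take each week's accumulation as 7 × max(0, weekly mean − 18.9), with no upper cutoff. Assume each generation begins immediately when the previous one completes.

Weekly DD (7 × max(0, T̄ − 18.9)): 75.6, 88.9, 63.7, 77.0, 39.9, 112.7, 95.9, 31.5, 88.9, 93.8, 0.0, 72.8, 0.0, 71.4, 121.1, 39.2.
Season total = 1072.4 DD.
Complete generations = ⌊1072.4 / 440⌋ = 2.

2 generations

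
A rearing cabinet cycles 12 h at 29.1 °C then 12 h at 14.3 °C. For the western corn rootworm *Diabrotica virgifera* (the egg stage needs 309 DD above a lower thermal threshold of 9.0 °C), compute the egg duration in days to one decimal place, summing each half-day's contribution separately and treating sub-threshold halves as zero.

24.3 days

Day half: max(0, 29.1 − 9.0) × 0.5 = 20.1 × 0.5 = 10.05 DD.
Night half: max(0, 14.3 − 9.0) × 0.5 = 5.3 × 0.5 = 2.65 DD.
Per 24 h: 12.70 DD/day.
Duration = 309 / 12.70 = 24.331 ≈ 24.3 days.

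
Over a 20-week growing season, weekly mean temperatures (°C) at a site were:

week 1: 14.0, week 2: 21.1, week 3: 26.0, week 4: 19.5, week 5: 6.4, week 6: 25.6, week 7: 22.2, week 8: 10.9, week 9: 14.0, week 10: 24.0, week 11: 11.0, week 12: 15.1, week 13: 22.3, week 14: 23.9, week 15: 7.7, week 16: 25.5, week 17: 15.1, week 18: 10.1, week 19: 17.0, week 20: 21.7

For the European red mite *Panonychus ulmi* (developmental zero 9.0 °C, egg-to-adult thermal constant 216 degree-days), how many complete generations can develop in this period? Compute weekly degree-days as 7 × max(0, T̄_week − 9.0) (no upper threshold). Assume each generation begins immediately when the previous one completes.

Weekly DD (7 × max(0, T̄ − 9.0)): 35.0, 84.7, 119.0, 73.5, 0.0, 116.2, 92.4, 13.3, 35.0, 105.0, 14.0, 42.7, 93.1, 104.3, 0.0, 115.5, 42.7, 7.7, 56.0, 88.9.
Season total = 1239.0 DD.
Complete generations = ⌊1239.0 / 216⌋ = 5.

5 generations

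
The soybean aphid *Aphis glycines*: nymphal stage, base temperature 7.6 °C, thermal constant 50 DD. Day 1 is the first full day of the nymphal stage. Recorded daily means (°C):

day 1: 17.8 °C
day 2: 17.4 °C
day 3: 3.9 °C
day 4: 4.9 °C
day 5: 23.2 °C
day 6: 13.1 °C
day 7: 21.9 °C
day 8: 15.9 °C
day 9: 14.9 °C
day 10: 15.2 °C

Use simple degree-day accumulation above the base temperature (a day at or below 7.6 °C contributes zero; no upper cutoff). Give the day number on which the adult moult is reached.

day 7

Daily DD above 7.6 °C: 10.2, 9.8, 0.0, 0.0, 15.6, 5.5, 14.3, 8.3, 7.3, 7.6.
Cumulative: 10.2, 20.0, 20.0, 20.0, 35.6, 41.1, 55.4, 63.7, 71.0, 78.6.
The total first reaches 50 DD on day 7.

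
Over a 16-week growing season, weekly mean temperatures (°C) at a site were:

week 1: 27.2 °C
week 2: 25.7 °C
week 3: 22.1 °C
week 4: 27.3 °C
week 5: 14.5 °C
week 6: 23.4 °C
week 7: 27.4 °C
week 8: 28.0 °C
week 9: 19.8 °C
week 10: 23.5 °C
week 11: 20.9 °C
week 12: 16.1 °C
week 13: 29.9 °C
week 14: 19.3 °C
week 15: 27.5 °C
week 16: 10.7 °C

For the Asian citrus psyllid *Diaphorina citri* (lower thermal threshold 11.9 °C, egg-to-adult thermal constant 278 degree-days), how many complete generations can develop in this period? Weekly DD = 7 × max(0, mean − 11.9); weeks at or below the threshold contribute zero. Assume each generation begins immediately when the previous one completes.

4 generations

Weekly DD (7 × max(0, T̄ − 11.9)): 107.1, 96.6, 71.4, 107.8, 18.2, 80.5, 108.5, 112.7, 55.3, 81.2, 63.0, 29.4, 126.0, 51.8, 109.2, 0.0.
Season total = 1218.7 DD.
Complete generations = ⌊1218.7 / 278⌋ = 4.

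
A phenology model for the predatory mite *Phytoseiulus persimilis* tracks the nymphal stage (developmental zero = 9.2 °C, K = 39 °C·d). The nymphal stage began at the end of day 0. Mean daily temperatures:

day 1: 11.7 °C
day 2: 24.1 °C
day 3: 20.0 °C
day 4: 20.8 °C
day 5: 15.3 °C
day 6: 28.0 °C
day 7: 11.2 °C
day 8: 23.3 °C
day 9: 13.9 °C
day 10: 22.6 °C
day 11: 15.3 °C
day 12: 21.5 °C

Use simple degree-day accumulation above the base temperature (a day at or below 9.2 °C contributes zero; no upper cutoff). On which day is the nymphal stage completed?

day 4

Daily DD above 9.2 °C: 2.5, 14.9, 10.8, 11.6, 6.1, 18.8, 2.0, 14.1, 4.7, 13.4, 6.1, 12.3.
Cumulative: 2.5, 17.4, 28.2, 39.8, 45.9, 64.7, 66.7, 80.8, 85.5, 98.9, 105.0, 117.3.
The total first reaches 39 DD on day 4.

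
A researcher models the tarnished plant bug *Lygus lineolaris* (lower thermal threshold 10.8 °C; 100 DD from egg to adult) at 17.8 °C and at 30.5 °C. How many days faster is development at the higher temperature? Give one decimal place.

9.2 days

At 17.8 °C: 100 / (17.8 − 10.8) = 100 / 7.0 = 14.286 d.
At 30.5 °C: 100 / (30.5 − 10.8) = 100 / 19.7 = 5.076 d.
Difference = |14.286 − 5.076| = 9.210 ≈ 9.2 days.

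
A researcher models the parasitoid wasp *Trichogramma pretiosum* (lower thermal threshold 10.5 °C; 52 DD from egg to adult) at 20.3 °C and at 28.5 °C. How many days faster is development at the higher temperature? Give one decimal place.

At 20.3 °C: 52 / (20.3 − 10.5) = 52 / 9.8 = 5.306 d.
At 28.5 °C: 52 / (28.5 − 10.5) = 52 / 18.0 = 2.889 d.
Difference = |5.306 − 2.889| = 2.417 ≈ 2.4 days.

2.4 days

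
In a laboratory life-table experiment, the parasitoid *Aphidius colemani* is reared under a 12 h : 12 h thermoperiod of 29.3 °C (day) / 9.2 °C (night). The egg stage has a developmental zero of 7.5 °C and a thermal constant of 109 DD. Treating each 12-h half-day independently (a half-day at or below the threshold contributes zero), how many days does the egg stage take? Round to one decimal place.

9.3 days

Day half: max(0, 29.3 − 7.5) × 0.5 = 21.8 × 0.5 = 10.90 DD.
Night half: max(0, 9.2 − 7.5) × 0.5 = 1.7 × 0.5 = 0.85 DD.
Per 24 h: 11.75 DD/day.
Duration = 109 / 11.75 = 9.277 ≈ 9.3 days.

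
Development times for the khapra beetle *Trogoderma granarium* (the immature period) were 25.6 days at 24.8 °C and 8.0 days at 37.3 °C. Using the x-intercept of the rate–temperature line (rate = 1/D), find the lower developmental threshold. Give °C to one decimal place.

19.1 °C

Under the model K = D·(T − T_b), so D₁·(T₁ − T_b) = D₂·(T₂ − T_b).
25.6·(24.8 − T_b) = 8.0·(37.3 − T_b)
T_b = (25.6·24.8 − 8.0·37.3) / (25.6 − 8.0) = 336.48 / 17.6 = 19.118 °C ≈ 19.1 °C.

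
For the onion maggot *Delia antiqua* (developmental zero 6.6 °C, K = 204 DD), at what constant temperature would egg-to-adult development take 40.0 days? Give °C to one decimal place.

11.7 °C

Required daily accumulation = 204 / 40.0 = 5.100 DD/day.
T = T_base + 5.100 = 6.6 + 5.100 = 11.700 ≈ 11.7 °C.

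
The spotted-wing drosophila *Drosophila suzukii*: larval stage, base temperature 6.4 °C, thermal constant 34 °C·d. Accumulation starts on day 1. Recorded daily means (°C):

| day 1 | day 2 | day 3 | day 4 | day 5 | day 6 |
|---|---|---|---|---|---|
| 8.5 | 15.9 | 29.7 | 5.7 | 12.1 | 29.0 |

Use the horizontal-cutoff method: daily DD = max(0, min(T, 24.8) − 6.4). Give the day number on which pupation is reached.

Daily DD above 6.4 °C (capped at 18.4): 2.1, 9.5, 18.4, 0.0, 5.7, 18.4.
Cumulative: 2.1, 11.6, 30.0, 30.0, 35.7, 54.1.
The total first reaches 34 DD on day 5.

day 5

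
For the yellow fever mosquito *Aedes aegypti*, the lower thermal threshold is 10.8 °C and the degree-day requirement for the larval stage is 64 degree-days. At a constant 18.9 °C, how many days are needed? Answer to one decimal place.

7.9 days

Daily accumulation = 18.9 − 10.8 = 8.1 DD/day.
Duration = 64 / 8.1 = 7.901 ≈ 7.9 days.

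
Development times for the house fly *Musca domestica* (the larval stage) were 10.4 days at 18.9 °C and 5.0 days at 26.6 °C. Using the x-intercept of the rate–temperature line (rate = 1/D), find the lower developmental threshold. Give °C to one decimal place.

11.8 °C

Under the model K = D·(T − T_b), so D₁·(T₁ − T_b) = D₂·(T₂ − T_b).
10.4·(18.9 − T_b) = 5.0·(26.6 − T_b)
T_b = (10.4·18.9 − 5.0·26.6) / (10.4 − 5.0) = 63.56 / 5.4 = 11.770 °C ≈ 11.8 °C.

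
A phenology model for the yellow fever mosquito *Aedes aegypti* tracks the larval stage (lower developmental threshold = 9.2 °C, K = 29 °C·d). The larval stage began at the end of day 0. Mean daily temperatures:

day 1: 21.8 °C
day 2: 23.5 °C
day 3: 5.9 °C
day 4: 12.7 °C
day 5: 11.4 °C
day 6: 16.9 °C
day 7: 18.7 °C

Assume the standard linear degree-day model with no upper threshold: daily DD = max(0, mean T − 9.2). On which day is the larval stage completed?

day 4

Daily DD above 9.2 °C: 12.6, 14.3, 0.0, 3.5, 2.2, 7.7, 9.5.
Cumulative: 12.6, 26.9, 26.9, 30.4, 32.6, 40.3, 49.8.
The total first reaches 29 DD on day 4.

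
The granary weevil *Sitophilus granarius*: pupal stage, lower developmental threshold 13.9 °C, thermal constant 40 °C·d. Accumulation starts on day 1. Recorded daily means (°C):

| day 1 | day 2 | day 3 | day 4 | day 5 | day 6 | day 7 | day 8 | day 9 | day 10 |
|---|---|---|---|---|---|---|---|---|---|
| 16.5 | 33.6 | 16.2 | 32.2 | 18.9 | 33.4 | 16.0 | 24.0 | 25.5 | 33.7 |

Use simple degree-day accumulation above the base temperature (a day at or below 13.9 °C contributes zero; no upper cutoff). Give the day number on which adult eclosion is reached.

Daily DD above 13.9 °C: 2.6, 19.7, 2.3, 18.3, 5.0, 19.5, 2.1, 10.1, 11.6, 19.8.
Cumulative: 2.6, 22.3, 24.6, 42.9, 47.9, 67.4, 69.5, 79.6, 91.2, 111.0.
The total first reaches 40 DD on day 4.

day 4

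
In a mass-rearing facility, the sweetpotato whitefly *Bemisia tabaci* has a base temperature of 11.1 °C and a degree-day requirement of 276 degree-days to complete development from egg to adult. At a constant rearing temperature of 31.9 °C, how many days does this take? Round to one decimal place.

13.3 days

Daily accumulation = 31.9 − 11.1 = 20.8 DD/day.
Duration = 276 / 20.8 = 13.269 ≈ 13.3 days.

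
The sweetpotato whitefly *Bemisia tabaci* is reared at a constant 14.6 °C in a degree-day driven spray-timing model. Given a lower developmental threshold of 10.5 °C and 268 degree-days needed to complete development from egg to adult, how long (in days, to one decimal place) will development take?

Daily accumulation = 14.6 − 10.5 = 4.1 DD/day.
Duration = 268 / 4.1 = 65.366 ≈ 65.4 days.

65.4 days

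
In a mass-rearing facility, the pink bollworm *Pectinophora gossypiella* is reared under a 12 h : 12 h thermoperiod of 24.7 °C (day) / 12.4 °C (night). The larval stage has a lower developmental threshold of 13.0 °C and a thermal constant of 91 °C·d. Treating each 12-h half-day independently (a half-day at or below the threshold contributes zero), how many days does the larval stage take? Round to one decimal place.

15.6 days

Day half: max(0, 24.7 − 13.0) × 0.5 = 11.7 × 0.5 = 5.85 DD.
Night half: max(0, 12.4 − 13.0) × 0.5 = 0.0 × 0.5 = 0.00 DD.
Per 24 h: 5.85 DD/day.
Duration = 91 / 5.85 = 15.556 ≈ 15.6 days.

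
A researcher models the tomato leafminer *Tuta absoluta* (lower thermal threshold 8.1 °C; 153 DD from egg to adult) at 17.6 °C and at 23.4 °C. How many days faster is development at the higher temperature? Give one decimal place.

At 17.6 °C: 153 / (17.6 − 8.1) = 153 / 9.5 = 16.105 d.
At 23.4 °C: 153 / (23.4 − 8.1) = 153 / 15.3 = 10.000 d.
Difference = |16.105 − 10.000| = 6.105 ≈ 6.1 days.

6.1 days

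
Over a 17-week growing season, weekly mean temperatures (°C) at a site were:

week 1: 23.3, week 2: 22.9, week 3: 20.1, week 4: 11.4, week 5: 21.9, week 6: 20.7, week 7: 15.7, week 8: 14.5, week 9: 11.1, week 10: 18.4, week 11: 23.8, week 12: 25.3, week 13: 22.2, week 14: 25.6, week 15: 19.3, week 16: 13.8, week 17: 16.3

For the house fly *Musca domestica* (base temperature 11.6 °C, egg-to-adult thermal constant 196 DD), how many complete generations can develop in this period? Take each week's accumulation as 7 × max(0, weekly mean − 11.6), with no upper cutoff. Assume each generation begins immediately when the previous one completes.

Weekly DD (7 × max(0, T̄ − 11.6)): 81.9, 79.1, 59.5, 0.0, 72.1, 63.7, 28.7, 20.3, 0.0, 47.6, 85.4, 95.9, 74.2, 98.0, 53.9, 15.4, 32.9.
Season total = 908.6 DD.
Complete generations = ⌊908.6 / 196⌋ = 4.

4 generations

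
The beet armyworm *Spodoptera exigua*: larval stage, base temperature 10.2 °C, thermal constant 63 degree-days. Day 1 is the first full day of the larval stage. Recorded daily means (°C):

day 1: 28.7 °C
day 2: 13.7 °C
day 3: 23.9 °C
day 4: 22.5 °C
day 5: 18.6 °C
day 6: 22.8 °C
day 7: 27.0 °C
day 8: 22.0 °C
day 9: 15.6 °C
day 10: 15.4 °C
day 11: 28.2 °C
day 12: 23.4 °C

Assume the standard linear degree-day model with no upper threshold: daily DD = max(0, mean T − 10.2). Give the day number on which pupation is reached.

Daily DD above 10.2 °C: 18.5, 3.5, 13.7, 12.3, 8.4, 12.6, 16.8, 11.8, 5.4, 5.2, 18.0, 13.2.
Cumulative: 18.5, 22.0, 35.7, 48.0, 56.4, 69.0, 85.8, 97.6, 103.0, 108.2, 126.2, 139.4.
The total first reaches 63 DD on day 6.

day 6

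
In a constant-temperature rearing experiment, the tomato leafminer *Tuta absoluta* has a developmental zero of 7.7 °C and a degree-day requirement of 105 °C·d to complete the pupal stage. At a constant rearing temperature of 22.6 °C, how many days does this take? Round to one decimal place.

Daily accumulation = 22.6 − 7.7 = 14.9 DD/day.
Duration = 105 / 14.9 = 7.047 ≈ 7.0 days.

7.0 days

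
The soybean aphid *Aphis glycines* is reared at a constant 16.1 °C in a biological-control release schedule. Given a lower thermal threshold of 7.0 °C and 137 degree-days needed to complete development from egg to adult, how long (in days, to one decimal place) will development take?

15.1 days

Daily accumulation = 16.1 − 7.0 = 9.1 DD/day.
Duration = 137 / 9.1 = 15.055 ≈ 15.1 days.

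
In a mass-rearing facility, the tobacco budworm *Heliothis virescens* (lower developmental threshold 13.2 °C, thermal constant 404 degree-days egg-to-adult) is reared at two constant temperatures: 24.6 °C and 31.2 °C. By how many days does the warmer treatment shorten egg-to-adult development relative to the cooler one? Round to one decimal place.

At 24.6 °C: 404 / (24.6 − 13.2) = 404 / 11.4 = 35.439 d.
At 31.2 °C: 404 / (31.2 − 13.2) = 404 / 18.0 = 22.444 d.
Difference = |35.439 − 22.444| = 12.994 ≈ 13.0 days.

13.0 days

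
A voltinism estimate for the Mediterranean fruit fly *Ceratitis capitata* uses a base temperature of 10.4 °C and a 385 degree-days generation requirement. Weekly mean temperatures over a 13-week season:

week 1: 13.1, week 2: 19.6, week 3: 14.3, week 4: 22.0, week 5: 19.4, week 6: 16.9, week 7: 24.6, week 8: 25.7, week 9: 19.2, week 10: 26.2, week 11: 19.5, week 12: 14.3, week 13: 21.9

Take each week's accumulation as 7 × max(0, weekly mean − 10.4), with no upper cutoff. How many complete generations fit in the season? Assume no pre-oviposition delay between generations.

2 generations

Weekly DD (7 × max(0, T̄ − 10.4)): 18.9, 64.4, 27.3, 81.2, 63.0, 45.5, 99.4, 107.1, 61.6, 110.6, 63.7, 27.3, 80.5.
Season total = 850.5 DD.
Complete generations = ⌊850.5 / 385⌋ = 2.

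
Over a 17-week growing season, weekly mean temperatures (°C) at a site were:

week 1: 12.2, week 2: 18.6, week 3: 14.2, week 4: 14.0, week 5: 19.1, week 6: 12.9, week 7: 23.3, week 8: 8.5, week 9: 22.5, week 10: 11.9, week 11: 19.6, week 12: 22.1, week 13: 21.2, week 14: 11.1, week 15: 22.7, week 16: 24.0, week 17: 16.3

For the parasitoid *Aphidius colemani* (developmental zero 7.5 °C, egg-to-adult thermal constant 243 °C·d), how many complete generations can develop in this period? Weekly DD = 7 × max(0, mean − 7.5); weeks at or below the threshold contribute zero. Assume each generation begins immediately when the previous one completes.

4 generations

Weekly DD (7 × max(0, T̄ − 7.5)): 32.9, 77.7, 46.9, 45.5, 81.2, 37.8, 110.6, 7.0, 105.0, 30.8, 84.7, 102.2, 95.9, 25.2, 106.4, 115.5, 61.6.
Season total = 1166.9 DD.
Complete generations = ⌊1166.9 / 243⌋ = 4.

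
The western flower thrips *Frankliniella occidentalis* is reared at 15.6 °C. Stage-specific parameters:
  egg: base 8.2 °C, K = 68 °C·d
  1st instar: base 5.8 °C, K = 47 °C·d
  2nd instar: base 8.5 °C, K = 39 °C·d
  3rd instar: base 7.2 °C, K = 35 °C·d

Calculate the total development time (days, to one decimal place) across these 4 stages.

23.6 days

egg: 68 / (15.6 − 8.2) = 68 / 7.4 = 9.189 d.
1st instar: 47 / (15.6 − 5.8) = 47 / 9.8 = 4.796 d.
2nd instar: 39 / (15.6 − 8.5) = 39 / 7.1 = 5.493 d.
3rd instar: 35 / (15.6 − 7.2) = 35 / 8.4 = 4.167 d.
Sum = 23.645 ≈ 23.6 days.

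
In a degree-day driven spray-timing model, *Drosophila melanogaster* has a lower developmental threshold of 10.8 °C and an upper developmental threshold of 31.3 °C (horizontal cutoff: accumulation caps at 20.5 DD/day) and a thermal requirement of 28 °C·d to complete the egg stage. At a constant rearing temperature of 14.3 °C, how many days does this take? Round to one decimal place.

Daily accumulation = 14.3 − 10.8 = 3.5 DD/day.
Duration = 28 / 3.5 = 8.000 ≈ 8.0 days.

8.0 days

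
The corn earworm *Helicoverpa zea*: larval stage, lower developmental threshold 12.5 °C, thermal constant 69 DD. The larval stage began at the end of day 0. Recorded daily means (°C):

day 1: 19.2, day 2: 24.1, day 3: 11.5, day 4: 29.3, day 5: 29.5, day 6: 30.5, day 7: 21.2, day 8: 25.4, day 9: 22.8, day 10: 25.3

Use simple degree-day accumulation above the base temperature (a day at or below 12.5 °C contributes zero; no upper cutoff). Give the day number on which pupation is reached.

day 6

Daily DD above 12.5 °C: 6.7, 11.6, 0.0, 16.8, 17.0, 18.0, 8.7, 12.9, 10.3, 12.8.
Cumulative: 6.7, 18.3, 18.3, 35.1, 52.1, 70.1, 78.8, 91.7, 102.0, 114.8.
The total first reaches 69 DD on day 6.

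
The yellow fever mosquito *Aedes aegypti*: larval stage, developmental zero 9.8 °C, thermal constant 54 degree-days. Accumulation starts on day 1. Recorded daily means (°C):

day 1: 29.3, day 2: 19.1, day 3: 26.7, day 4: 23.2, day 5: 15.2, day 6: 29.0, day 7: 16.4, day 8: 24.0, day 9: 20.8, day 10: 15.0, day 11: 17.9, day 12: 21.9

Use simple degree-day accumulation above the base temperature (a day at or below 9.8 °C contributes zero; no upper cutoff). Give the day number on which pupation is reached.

day 4

Daily DD above 9.8 °C: 19.5, 9.3, 16.9, 13.4, 5.4, 19.2, 6.6, 14.2, 11.0, 5.2, 8.1, 12.1.
Cumulative: 19.5, 28.8, 45.7, 59.1, 64.5, 83.7, 90.3, 104.5, 115.5, 120.7, 128.8, 140.9.
The total first reaches 54 DD on day 4.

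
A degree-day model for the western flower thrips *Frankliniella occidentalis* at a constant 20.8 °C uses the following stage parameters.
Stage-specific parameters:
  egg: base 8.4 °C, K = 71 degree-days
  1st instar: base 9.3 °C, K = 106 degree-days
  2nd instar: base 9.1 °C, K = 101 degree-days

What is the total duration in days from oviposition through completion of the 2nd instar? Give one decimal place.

23.6 days

egg: 71 / (20.8 − 8.4) = 71 / 12.4 = 5.726 d.
1st instar: 106 / (20.8 − 9.3) = 106 / 11.5 = 9.217 d.
2nd instar: 101 / (20.8 − 9.1) = 101 / 11.7 = 8.632 d.
Sum = 23.576 ≈ 23.6 days.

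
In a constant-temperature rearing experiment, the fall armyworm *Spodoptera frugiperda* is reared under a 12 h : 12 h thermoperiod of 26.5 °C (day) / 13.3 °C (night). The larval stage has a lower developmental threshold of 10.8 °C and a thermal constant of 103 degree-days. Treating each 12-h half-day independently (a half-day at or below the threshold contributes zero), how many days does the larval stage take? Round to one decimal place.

11.3 days

Day half: max(0, 26.5 − 10.8) × 0.5 = 15.7 × 0.5 = 7.85 DD.
Night half: max(0, 13.3 − 10.8) × 0.5 = 2.5 × 0.5 = 1.25 DD.
Per 24 h: 9.10 DD/day.
Duration = 103 / 9.10 = 11.319 ≈ 11.3 days.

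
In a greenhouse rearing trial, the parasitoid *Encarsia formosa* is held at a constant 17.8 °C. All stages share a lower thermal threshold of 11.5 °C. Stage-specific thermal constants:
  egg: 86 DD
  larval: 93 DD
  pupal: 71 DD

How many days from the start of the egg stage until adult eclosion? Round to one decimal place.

Daily accumulation at 17.8 °C = 17.8 − 11.5 = 6.3 DD/day.
Total K = 86 + 93 + 71 = 250 DD.
Total duration = 250 / 6.3 = 39.683 ≈ 39.7 days.

39.7 days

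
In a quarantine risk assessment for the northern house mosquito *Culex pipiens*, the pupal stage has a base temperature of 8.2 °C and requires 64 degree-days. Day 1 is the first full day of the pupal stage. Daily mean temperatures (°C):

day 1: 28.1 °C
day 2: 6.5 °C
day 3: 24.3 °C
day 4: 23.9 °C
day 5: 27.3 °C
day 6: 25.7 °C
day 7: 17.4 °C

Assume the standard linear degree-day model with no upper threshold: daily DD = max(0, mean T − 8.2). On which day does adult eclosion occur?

day 5

Daily DD above 8.2 °C: 19.9, 0.0, 16.1, 15.7, 19.1, 17.5, 9.2.
Cumulative: 19.9, 19.9, 36.0, 51.7, 70.8, 88.3, 97.5.
The total first reaches 64 DD on day 5.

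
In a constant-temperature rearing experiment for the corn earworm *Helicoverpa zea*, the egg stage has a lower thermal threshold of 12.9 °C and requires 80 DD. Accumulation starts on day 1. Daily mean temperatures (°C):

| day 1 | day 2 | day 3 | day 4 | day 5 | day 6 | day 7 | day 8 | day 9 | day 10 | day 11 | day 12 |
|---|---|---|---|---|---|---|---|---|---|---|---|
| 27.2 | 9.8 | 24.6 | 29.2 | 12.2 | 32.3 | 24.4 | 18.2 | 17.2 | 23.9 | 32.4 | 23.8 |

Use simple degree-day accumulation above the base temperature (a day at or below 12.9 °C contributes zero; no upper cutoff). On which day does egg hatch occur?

Daily DD above 12.9 °C: 14.3, 0.0, 11.7, 16.3, 0.0, 19.4, 11.5, 5.3, 4.3, 11.0, 19.5, 10.9.
Cumulative: 14.3, 14.3, 26.0, 42.3, 42.3, 61.7, 73.2, 78.5, 82.8, 93.8, 113.3, 124.2.
The total first reaches 80 DD on day 9.

day 9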